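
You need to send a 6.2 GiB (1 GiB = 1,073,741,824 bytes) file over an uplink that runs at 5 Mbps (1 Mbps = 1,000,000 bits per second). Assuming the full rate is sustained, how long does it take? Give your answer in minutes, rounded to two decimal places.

177.53 minutes

6.2 GiB = 6,657,199,308.8 bytes = 53,257,594,470.4 bits
5 Mbps = 5,000,000 bits/s
time = 53,257,594,470.4 / 5,000,000 = 10,651.519 s
10,651.519 s / 60 = 177.53 minutes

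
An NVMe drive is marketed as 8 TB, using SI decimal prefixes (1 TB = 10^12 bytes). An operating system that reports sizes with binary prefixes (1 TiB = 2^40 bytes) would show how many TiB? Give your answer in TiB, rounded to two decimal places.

7.28 TiB

8 TB = 8 × 10^12 bytes = 8,000,000,000,000 bytes
1 TiB = 1,099,511,627,776 bytes
8,000,000,000,000 / 1,099,511,627,776 = 7.28 TiB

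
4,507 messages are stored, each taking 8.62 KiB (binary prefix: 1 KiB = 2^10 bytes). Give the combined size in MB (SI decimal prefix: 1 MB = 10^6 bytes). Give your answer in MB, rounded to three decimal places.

39.783 MB

Total = 4,507 × 8.62 KiB = 38850.34 KiB
= 38850.34 × 1,024 bytes = 39,782,748.16 bytes
1 MB = 1,000,000 bytes
39,782,748.16 / 1,000,000 = 39.783 MB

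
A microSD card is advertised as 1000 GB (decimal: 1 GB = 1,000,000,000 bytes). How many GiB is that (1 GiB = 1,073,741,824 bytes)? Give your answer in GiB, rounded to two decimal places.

931.32 GiB

1000 GB = 1000 × 10^9 bytes = 1,000,000,000,000 bytes
1 GiB = 1,073,741,824 bytes
1,000,000,000,000 / 1,073,741,824 = 931.32 GiB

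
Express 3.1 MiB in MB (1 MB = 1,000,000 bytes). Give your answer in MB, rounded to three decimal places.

3.1 MiB = 3.1 × 2^20 bytes = 3,250,585.6 bytes
1 MB = 1,000,000 bytes
3,250,585.6 / 1,000,000 = 3.251 MB

3.251 MB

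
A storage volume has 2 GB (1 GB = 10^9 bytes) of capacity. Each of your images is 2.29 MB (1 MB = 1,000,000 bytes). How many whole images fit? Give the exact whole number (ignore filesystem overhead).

Capacity: 2 GB = 2,000,000,000 bytes
Per item: 2.29 MB = 2,290,000 bytes
⌊2,000,000,000 / 2,290,000⌋ = 873

873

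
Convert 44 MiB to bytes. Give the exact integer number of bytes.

44 × 1,048,576 = 46,137,344 bytes  (1 MiB = 2^20 bytes)

46,137,344 bytes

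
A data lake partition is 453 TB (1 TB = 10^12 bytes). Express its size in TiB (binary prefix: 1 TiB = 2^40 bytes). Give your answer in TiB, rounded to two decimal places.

412.00 TiB

453 TB = 453 × 10^12 bytes = 453,000,000,000,000 bytes
1 TiB = 2^40 bytes = 1,099,511,627,776 bytes
453,000,000,000,000 / 1,099,511,627,776 = 412.00 TiB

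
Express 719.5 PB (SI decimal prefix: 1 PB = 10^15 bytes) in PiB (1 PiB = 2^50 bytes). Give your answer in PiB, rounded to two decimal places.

639.04 PiB

719.5 PB × 1,000,000,000,000,000 bytes/PB = 719,500,000,000,000,000 bytes
1 PiB = 2^50 bytes = 1,125,899,906,842,624 bytes
719,500,000,000,000,000 / 1,125,899,906,842,624 = 639.04 PiB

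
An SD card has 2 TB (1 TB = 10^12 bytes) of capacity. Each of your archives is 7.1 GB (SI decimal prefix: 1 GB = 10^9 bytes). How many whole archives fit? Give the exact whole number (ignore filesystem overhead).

281

Capacity: 2 TB = 2,000,000,000,000 bytes
Per item: 7.1 GB = 7,100,000,000 bytes
⌊2,000,000,000,000 / 7,100,000,000⌋ = 281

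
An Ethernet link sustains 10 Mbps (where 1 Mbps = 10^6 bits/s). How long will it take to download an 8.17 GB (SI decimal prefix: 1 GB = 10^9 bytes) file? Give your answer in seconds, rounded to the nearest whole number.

8.17 GB = 8,170,000,000 bytes = 65,360,000,000 bits
10 Mbps = 10,000,000 bits/s
time = 65,360,000,000 / 10,000,000 = 6,536 s

6,536 seconds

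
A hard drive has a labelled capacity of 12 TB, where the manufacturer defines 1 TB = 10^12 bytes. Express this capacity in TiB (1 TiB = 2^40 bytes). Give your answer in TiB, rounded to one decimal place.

12 TB × 1,000,000,000,000 bytes/TB = 12,000,000,000,000 bytes
1 TiB = 2^40 bytes = 1,099,511,627,776 bytes
12,000,000,000,000 / 1,099,511,627,776 = 10.9 TiB

10.9 TiB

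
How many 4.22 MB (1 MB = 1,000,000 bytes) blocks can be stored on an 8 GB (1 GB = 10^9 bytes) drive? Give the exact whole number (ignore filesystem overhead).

1,895

Capacity: 8 GB = 8,000,000,000 bytes
Per item: 4.22 MB = 4,220,000 bytes
⌊8,000,000,000 / 4,220,000⌋ = 1,895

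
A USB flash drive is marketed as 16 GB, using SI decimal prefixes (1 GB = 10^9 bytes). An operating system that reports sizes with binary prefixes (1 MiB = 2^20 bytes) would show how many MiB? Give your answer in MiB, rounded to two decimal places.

15,258.79 MiB

16 GB = 16 × 10^9 bytes = 16,000,000,000 bytes
1 MiB = 2^20 bytes = 1,048,576 bytes
16,000,000,000 / 1,048,576 = 15,258.79 MiB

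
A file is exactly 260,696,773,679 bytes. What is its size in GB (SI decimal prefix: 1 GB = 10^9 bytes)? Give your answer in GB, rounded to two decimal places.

260.70 GB

260,696,773,679 bytes given.
1 GB = 1,000,000,000 bytes
260,696,773,679 / 1,000,000,000 = 260.70 GB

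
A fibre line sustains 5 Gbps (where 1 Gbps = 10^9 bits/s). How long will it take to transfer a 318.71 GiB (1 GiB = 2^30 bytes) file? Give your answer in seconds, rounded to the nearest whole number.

318.71 GiB = 342,212,256,727.04 bytes = 2,737,698,053,816.32 bits
5 Gbps = 5,000,000,000 bits/s
time = 2,737,698,053,816.32 / 5,000,000,000 = 548 s

548 seconds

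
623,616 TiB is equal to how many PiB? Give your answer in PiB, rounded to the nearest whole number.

609 PiB

623,616 TiB = 623,616 × 2^40 bytes = 685,673,043,267,158,016 bytes
1 PiB = 2^50 bytes = 1,125,899,906,842,624 bytes
685,673,043,267,158,016 / 1,125,899,906,842,624 = 609 PiB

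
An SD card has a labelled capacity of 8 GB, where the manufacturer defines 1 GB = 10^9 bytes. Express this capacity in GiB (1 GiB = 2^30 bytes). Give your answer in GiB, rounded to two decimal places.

7.45 GiB

8 GB × 1,000,000,000 bytes/GB = 8,000,000,000 bytes
1 GiB = 1,073,741,824 bytes
8,000,000,000 / 1,073,741,824 = 7.45 GiB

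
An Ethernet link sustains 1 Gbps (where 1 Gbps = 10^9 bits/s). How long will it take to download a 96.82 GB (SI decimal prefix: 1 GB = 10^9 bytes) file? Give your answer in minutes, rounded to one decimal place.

96.82 GB = 96,820,000,000 bytes = 774,560,000,000 bits
1 Gbps = 1,000,000,000 bits/s
time = 774,560,000,000 / 1,000,000,000 = 774.56 s
774.56 s / 60 = 12.9 minutes

12.9 minutes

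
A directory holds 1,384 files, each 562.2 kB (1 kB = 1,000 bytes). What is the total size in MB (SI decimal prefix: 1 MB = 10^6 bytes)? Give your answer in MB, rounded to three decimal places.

778.085 MB

Total = 1,384 × 562.2 kB = 778084.8 kB
= 778084.8 × 1,000 bytes = 778,084,800 bytes
1 MB = 1,000,000 bytes
778,084,800 / 1,000,000 = 778.085 MB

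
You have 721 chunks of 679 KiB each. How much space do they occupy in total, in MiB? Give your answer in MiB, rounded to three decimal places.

Total = 721 × 679 KiB = 489,559 KiB
= 489,559 × 1,024 bytes = 501,308,416 bytes
1 MiB = 1,048,576 bytes
501,308,416 / 1,048,576 = 478.085 MiB

478.085 MiB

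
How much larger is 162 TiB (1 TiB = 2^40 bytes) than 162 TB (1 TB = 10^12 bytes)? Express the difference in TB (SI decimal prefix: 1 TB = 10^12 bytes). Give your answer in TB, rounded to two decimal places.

162 TiB = 162 × 1,099,511,627,776 = 178,120,883,699,712 bytes
162 TB = 162 × 1,000,000,000,000 = 162,000,000,000,000 bytes
difference = 16,120,883,699,712 bytes
16,120,883,699,712 / 1,000,000,000,000 = 16.12 TB

16.12 TB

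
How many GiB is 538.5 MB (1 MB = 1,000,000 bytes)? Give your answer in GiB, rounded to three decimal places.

538.5 MB × 1,000,000 bytes/MB = 538,500,000 bytes
1 GiB = 2^30 bytes = 1,073,741,824 bytes
538,500,000 / 1,073,741,824 = 0.502 GiB

0.502 GiB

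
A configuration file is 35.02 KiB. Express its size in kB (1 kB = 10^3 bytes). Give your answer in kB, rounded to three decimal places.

35.02 KiB = 35.02 × 2^10 bytes = 35,860.48 bytes
1 kB = 1,000 bytes
35,860.48 / 1,000 = 35.860 kB

35.860 kB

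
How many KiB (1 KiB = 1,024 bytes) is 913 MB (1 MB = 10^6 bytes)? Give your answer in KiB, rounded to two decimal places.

913 MB × 1,000,000 bytes/MB = 913,000,000 bytes
1 KiB = 2^10 bytes = 1,024 bytes
913,000,000 / 1,024 = 891,601.56 KiB

891,601.56 KiB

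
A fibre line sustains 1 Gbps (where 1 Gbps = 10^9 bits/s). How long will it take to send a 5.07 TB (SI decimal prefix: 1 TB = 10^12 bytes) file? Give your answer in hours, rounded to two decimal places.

5.07 TB = 5,070,000,000,000 bytes = 40,560,000,000,000 bits
1 Gbps = 1,000,000,000 bits/s
time = 40,560,000,000,000 / 1,000,000,000 = 40,560.0000 s
40,560.0000 s / 3600 = 11.27 hours

11.27 hours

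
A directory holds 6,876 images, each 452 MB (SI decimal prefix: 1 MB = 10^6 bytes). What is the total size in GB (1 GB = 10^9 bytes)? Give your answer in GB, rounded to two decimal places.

3,107.95 GB

Total = 6,876 × 452 MB = 3,107,952 MB
= 3,107,952 × 1,000,000 bytes = 3,107,952,000,000 bytes
1 GB = 1,000,000,000 bytes
3,107,952,000,000 / 1,000,000,000 = 3,107.95 GB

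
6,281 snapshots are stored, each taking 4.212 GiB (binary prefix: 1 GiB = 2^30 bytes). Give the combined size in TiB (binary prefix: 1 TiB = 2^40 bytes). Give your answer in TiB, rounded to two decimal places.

25.84 TiB

Total = 6,281 × 4.212 GiB = 26455.572 GiB
= 26455.572 × 1,073,741,824 bytes = 28,406,454,134,243.328 bytes
1 TiB = 1,099,511,627,776 bytes
28,406,454,134,243.328 / 1,099,511,627,776 = 25.84 TiB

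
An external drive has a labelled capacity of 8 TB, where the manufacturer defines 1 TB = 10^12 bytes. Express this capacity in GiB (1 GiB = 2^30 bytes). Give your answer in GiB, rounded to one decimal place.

7,450.6 GiB

8 TB = 8 × 10^12 bytes = 8,000,000,000,000 bytes
1 GiB = 2^30 bytes = 1,073,741,824 bytes
8,000,000,000,000 / 1,073,741,824 = 7,450.6 GiB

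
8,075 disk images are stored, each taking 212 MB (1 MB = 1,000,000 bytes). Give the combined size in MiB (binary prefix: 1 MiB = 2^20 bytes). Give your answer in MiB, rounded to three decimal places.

Total = 8,075 × 212 MB = 1,711,900 MB
= 1,711,900 × 1,000,000 bytes = 1,711,900,000,000 bytes
1 MiB = 1,048,576 bytes
1,711,900,000,000 / 1,048,576 = 1,632,595.062 MiB

1,632,595.062 MiB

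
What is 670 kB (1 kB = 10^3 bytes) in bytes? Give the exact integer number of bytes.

670 × 1,000 = 670,000 bytes  (1 kB = 10^3 bytes)

670,000 bytes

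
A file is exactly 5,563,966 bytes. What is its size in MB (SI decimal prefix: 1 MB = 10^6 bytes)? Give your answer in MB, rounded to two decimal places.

5.56 MB

5,563,966 bytes given.
1 MB = 10^6 bytes = 1,000,000 bytes
5,563,966 / 1,000,000 = 5.56 MB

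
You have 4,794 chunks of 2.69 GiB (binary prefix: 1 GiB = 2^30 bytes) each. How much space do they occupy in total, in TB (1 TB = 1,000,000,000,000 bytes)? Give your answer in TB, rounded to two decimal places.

Total = 4,794 × 2.69 GiB = 12895.86 GiB
= 12895.86 × 1,073,741,824 bytes = 13,846,824,238,448.64 bytes
1 TB = 1,000,000,000,000 bytes
13,846,824,238,448.64 / 1,000,000,000,000 = 13.85 TB

13.85 TB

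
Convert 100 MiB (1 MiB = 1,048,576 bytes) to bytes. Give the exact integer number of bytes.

100 × 1,048,576 = 104,857,600 bytes  (1 MiB = 2^20 bytes)

104,857,600 bytes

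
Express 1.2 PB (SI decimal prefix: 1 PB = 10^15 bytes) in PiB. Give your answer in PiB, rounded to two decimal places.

1.07 PiB

1.2 PB × 1,000,000,000,000,000 bytes/PB = 1,200,000,000,000,000 bytes
1 PiB = 1,125,899,906,842,624 bytes
1,200,000,000,000,000 / 1,125,899,906,842,624 = 1.07 PiB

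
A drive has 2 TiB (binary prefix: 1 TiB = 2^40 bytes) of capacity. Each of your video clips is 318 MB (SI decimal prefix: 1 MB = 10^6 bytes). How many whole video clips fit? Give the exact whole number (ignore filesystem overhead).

6,915

Capacity: 2 TiB = 2,199,023,255,552 bytes
Per item: 318 MB = 318,000,000 bytes
⌊2,199,023,255,552 / 318,000,000⌋ = 6,915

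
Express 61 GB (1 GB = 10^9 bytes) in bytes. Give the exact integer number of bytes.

61,000,000,000 bytes

61 × 1,000,000,000 = 61,000,000,000 bytes  (1 GB = 10^9 bytes)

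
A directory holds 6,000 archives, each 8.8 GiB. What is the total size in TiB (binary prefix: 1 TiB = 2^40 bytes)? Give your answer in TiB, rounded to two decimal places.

51.56 TiB

Total = 6,000 × 8.8 GiB = 52,800 GiB
= 52,800 × 1,073,741,824 bytes = 56,693,568,307,200 bytes
1 TiB = 1,099,511,627,776 bytes
56,693,568,307,200 / 1,099,511,627,776 = 51.56 TiB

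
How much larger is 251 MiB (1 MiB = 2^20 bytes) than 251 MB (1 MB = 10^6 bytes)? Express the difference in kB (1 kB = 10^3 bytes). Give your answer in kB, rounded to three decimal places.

12,192.576 kB

251 MiB = 251 × 1,048,576 = 263,192,576 bytes
251 MB = 251 × 1,000,000 = 251,000,000 bytes
difference = 12,192,576 bytes
12,192,576 / 1,000 = 12,192.576 kB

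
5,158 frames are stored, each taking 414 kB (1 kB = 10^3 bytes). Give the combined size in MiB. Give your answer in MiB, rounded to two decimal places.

Total = 5,158 × 414 kB = 2,135,412 kB
= 2,135,412 × 1,000 bytes = 2,135,412,000 bytes
1 MiB = 1,048,576 bytes
2,135,412,000 / 1,048,576 = 2,036.49 MiB

2,036.49 MiB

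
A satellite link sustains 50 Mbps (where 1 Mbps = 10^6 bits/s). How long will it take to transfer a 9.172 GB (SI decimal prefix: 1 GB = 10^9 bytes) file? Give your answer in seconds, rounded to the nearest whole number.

9.172 GB = 9,172,000,000 bytes = 73,376,000,000 bits
50 Mbps = 50,000,000 bits/s
time = 73,376,000,000 / 50,000,000 = 1,468 s

1,468 seconds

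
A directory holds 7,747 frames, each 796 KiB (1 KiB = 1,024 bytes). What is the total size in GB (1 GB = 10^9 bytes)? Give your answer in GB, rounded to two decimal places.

Total = 7,747 × 796 KiB = 6,166,612 KiB
= 6,166,612 × 1,024 bytes = 6,314,610,688 bytes
1 GB = 1,000,000,000 bytes
6,314,610,688 / 1,000,000,000 = 6.31 GB

6.31 GB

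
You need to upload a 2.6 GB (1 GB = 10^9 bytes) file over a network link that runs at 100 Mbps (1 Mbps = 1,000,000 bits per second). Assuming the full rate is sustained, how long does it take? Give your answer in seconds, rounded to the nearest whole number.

208 seconds

2.6 GB = 2,600,000,000 bytes = 20,800,000,000 bits
100 Mbps = 100,000,000 bits/s
time = 20,800,000,000 / 100,000,000 = 208 s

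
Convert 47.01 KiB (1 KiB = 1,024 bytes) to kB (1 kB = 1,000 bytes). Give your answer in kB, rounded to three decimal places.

48.138 kB

47.01 KiB = 47.01 × 2^10 bytes = 48,138.24 bytes
1 kB = 10^3 bytes = 1,000 bytes
48,138.24 / 1,000 = 48.138 kB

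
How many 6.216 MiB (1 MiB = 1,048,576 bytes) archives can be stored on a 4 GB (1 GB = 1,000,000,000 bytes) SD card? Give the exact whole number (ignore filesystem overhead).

Capacity: 4 GB = 4,000,000,000 bytes
Per item: 6.216 MiB = 6,517,948.416 bytes
⌊4,000,000,000 / 6,517,948.416⌋ = 613

613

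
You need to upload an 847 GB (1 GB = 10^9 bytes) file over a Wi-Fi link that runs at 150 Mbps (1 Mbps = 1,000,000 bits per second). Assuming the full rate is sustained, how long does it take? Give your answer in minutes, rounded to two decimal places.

752.89 minutes

847 GB = 847,000,000,000 bytes = 6,776,000,000,000 bits
150 Mbps = 150,000,000 bits/s
time = 6,776,000,000,000 / 150,000,000 = 45,173.333 s
45,173.333 s / 60 = 752.89 minutes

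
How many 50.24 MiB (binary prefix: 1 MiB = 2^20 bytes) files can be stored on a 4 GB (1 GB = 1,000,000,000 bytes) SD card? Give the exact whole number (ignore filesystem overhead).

75

Capacity: 4 GB = 4,000,000,000 bytes
Per item: 50.24 MiB = 52,680,458.24 bytes
⌊4,000,000,000 / 52,680,458.24⌋ = 75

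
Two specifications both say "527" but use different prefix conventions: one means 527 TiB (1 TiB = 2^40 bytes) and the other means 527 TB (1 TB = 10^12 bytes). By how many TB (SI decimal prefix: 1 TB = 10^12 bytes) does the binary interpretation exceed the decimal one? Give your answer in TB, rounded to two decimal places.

52.44 TB

527 TiB = 527 × 1,099,511,627,776 = 579,442,627,837,952 bytes
527 TB = 527 × 1,000,000,000,000 = 527,000,000,000,000 bytes
difference = 52,442,627,837,952 bytes
52,442,627,837,952 / 1,000,000,000,000 = 52.44 TB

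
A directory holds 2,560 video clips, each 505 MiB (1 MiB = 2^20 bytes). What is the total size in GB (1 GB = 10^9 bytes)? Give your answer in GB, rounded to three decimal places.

Total = 2,560 × 505 MiB = 1,292,800 MiB
= 1,292,800 × 1,048,576 bytes = 1,355,599,052,800 bytes
1 GB = 1,000,000,000 bytes
1,355,599,052,800 / 1,000,000,000 = 1,355.599 GB

1,355.599 GB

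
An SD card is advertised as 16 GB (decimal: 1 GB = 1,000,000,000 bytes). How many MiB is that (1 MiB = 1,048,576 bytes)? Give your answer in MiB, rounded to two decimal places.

15,258.79 MiB

16 GB = 16 × 10^9 bytes = 16,000,000,000 bytes
1 MiB = 1,048,576 bytes
16,000,000,000 / 1,048,576 = 15,258.79 MiB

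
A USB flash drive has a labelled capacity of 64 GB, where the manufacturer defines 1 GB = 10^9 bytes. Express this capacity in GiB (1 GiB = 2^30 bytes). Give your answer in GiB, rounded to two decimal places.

64 GB = 64 × 10^9 bytes = 64,000,000,000 bytes
1 GiB = 1,073,741,824 bytes
64,000,000,000 / 1,073,741,824 = 59.60 GiB

59.60 GiB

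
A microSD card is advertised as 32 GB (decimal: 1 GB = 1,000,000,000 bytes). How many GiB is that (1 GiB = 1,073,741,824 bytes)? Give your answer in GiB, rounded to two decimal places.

29.80 GiB

32 GB × 1,000,000,000 bytes/GB = 32,000,000,000 bytes
1 GiB = 1,073,741,824 bytes
32,000,000,000 / 1,073,741,824 = 29.80 GiB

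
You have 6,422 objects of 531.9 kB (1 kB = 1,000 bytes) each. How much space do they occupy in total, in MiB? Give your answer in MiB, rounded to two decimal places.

Total = 6,422 × 531.9 kB = 3415861.8 kB
= 3415861.8 × 1,000 bytes = 3,415,861,800 bytes
1 MiB = 1,048,576 bytes
3,415,861,800 / 1,048,576 = 3,257.62 MiB

3,257.62 MiB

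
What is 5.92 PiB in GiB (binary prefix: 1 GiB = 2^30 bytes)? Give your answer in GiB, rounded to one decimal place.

6,207,569.9 GiB

5.92 PiB × 1,125,899,906,842,624 bytes/PiB = 6,665,327,448,508,334.08 bytes
1 GiB = 1,073,741,824 bytes
6,665,327,448,508,334.08 / 1,073,741,824 = 6,207,569.9 GiB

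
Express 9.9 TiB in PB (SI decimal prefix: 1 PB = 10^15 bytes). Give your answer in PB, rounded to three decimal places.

0.011 PB

9.9 TiB = 9.9 × 2^40 bytes = 10,885,165,114,982.4 bytes
1 PB = 10^15 bytes = 1,000,000,000,000,000 bytes
10,885,165,114,982.4 / 1,000,000,000,000,000 = 0.011 PB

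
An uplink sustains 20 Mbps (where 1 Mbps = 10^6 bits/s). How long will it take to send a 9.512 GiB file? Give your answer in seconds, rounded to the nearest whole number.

4,085 seconds

9.512 GiB = 10,213,432,229.888 bytes = 81,707,457,839.104 bits
20 Mbps = 20,000,000 bits/s
time = 81,707,457,839.104 / 20,000,000 = 4,085 s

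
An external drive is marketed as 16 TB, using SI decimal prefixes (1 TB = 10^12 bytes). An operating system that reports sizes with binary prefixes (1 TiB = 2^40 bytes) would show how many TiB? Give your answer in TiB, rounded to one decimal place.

16 TB = 16 × 10^12 bytes = 16,000,000,000,000 bytes
1 TiB = 1,099,511,627,776 bytes
16,000,000,000,000 / 1,099,511,627,776 = 14.6 TiB

14.6 TiB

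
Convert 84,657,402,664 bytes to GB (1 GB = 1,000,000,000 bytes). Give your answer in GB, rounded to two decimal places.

84,657,402,664 bytes given.
1 GB = 10^9 bytes = 1,000,000,000 bytes
84,657,402,664 / 1,000,000,000 = 84.66 GB

84.66 GB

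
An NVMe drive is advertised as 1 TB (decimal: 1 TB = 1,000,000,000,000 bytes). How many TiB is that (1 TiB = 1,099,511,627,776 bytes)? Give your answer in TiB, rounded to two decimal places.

0.91 TiB

1 TB = 1 × 10^12 bytes = 1,000,000,000,000 bytes
1 TiB = 2^40 bytes = 1,099,511,627,776 bytes
1,000,000,000,000 / 1,099,511,627,776 = 0.91 TiB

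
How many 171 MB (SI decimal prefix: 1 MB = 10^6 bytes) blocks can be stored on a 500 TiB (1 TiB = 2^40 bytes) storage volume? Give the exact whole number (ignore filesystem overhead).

3,214,946

Capacity: 500 TiB = 549,755,813,888,000 bytes
Per item: 171 MB = 171,000,000 bytes
⌊549,755,813,888,000 / 171,000,000⌋ = 3,214,946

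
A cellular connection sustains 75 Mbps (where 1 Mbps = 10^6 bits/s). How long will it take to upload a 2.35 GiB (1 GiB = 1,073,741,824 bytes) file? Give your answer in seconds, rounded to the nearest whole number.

2.35 GiB = 2,523,293,286.4 bytes = 20,186,346,291.2 bits
75 Mbps = 75,000,000 bits/s
time = 20,186,346,291.2 / 75,000,000 = 269 s

269 seconds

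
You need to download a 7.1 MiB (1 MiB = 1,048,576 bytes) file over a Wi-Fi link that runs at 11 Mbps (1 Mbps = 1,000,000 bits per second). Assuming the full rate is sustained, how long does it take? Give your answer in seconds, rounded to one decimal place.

5.4 seconds

7.1 MiB = 7,444,889.6 bytes = 59,559,116.8 bits
11 Mbps = 11,000,000 bits/s
time = 59,559,116.8 / 11,000,000 = 5.4 s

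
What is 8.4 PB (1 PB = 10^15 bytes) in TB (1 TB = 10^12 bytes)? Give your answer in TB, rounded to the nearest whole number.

8.4 PB = 8.4 × 10^15 bytes = 8,400,000,000,000,000 bytes
1 TB = 10^12 bytes = 1,000,000,000,000 bytes
8,400,000,000,000,000 / 1,000,000,000,000 = 8,400 TB

8,400 TB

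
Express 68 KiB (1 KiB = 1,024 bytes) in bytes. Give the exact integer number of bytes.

68 × 1,024 = 69,632 bytes  (1 KiB = 2^10 bytes)

69,632 bytes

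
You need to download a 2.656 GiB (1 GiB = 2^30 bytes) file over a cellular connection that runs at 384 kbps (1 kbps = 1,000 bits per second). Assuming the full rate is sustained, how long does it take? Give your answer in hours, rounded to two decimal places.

16.50 hours

2.656 GiB = 2,851,858,284.544 bytes = 22,814,866,276.352 bits
384 kbps = 384,000 bits/s
time = 22,814,866,276.352 / 384,000 = 59,413.7143 s
59,413.7143 s / 3600 = 16.50 hours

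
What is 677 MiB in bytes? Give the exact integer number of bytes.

677 × 1,048,576 = 709,885,952 bytes  (1 MiB = 2^20 bytes)

709,885,952 bytes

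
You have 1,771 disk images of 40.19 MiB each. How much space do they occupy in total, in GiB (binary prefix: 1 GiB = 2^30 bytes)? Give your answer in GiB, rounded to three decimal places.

69.508 GiB

Total = 1,771 × 40.19 MiB = 71176.49 MiB
= 71176.49 × 1,048,576 bytes = 74,633,959,178.24 bytes
1 GiB = 1,073,741,824 bytes
74,633,959,178.24 / 1,073,741,824 = 69.508 GiB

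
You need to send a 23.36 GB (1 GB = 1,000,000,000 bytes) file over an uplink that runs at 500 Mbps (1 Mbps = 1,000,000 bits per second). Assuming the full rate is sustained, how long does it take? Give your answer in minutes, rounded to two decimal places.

6.23 minutes

23.36 GB = 23,360,000,000 bytes = 186,880,000,000 bits
500 Mbps = 500,000,000 bits/s
time = 186,880,000,000 / 500,000,000 = 373.760 s
373.760 s / 60 = 6.23 minutes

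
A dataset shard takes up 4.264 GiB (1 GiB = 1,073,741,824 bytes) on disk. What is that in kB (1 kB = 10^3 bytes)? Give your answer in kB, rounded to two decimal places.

4.264 GiB × 1,073,741,824 bytes/GiB = 4,578,435,137.536 bytes
1 kB = 1,000 bytes
4,578,435,137.536 / 1,000 = 4,578,435.14 kB

4,578,435.14 kB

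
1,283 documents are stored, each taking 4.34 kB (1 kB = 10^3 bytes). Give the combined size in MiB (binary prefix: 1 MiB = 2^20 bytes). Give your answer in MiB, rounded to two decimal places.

5.31 MiB

Total = 1,283 × 4.34 kB = 5568.22 kB
= 5568.22 × 1,000 bytes = 5,568,220 bytes
1 MiB = 1,048,576 bytes
5,568,220 / 1,048,576 = 5.31 MiB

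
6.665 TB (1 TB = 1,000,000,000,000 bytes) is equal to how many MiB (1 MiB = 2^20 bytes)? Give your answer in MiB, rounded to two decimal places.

6.665 TB × 1,000,000,000,000 bytes/TB = 6,665,000,000,000 bytes
1 MiB = 2^20 bytes = 1,048,576 bytes
6,665,000,000,000 / 1,048,576 = 6,356,239.32 MiB

6,356,239.32 MiB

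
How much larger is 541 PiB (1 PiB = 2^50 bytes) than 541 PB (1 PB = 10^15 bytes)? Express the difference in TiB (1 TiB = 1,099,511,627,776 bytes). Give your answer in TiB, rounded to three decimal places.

541 PiB = 541 × 1,125,899,906,842,624 = 609,111,849,601,859,584 bytes
541 PB = 541 × 1,000,000,000,000,000 = 541,000,000,000,000,000 bytes
difference = 68,111,849,601,859,584 bytes
68,111,849,601,859,584 / 1,099,511,627,776 = 61,947.366 TiB

61,947.366 TiB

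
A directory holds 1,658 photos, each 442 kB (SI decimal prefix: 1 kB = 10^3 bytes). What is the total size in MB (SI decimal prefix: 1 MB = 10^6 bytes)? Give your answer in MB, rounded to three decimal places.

732.836 MB

Total = 1,658 × 442 kB = 732,836 kB
= 732,836 × 1,000 bytes = 732,836,000 bytes
1 MB = 1,000,000 bytes
732,836,000 / 1,000,000 = 732.836 MB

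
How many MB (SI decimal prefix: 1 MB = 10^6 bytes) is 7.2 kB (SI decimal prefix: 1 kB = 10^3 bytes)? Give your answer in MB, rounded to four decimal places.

7.2 kB × 1,000 bytes/kB = 7,200 bytes
1 MB = 10^6 bytes = 1,000,000 bytes
7,200 / 1,000,000 = 0.0072 MB

0.0072 MB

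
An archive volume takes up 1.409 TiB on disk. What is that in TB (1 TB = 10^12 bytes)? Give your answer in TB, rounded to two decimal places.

1.55 TB

1.409 TiB = 1.409 × 2^40 bytes = 1,549,211,883,536.384 bytes
1 TB = 1,000,000,000,000 bytes
1,549,211,883,536.384 / 1,000,000,000,000 = 1.55 TB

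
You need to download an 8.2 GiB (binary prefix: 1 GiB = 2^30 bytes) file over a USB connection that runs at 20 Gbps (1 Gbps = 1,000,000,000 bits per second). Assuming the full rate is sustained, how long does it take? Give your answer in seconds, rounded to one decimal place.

8.2 GiB = 8,804,682,956.8 bytes = 70,437,463,654.4 bits
20 Gbps = 20,000,000,000 bits/s
time = 70,437,463,654.4 / 20,000,000,000 = 3.5 s

3.5 seconds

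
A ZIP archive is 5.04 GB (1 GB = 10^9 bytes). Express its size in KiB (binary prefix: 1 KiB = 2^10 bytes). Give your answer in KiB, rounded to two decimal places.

4,921,875.00 KiB

5.04 GB × 1,000,000,000 bytes/GB = 5,040,000,000 bytes
1 KiB = 2^10 bytes = 1,024 bytes
5,040,000,000 / 1,024 = 4,921,875.00 KiB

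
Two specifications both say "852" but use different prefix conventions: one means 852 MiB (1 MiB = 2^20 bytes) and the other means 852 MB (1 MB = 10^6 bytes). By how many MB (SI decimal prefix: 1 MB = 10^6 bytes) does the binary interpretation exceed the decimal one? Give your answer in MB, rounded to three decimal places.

41.387 MB

852 MiB = 852 × 1,048,576 = 893,386,752 bytes
852 MB = 852 × 1,000,000 = 852,000,000 bytes
difference = 41,386,752 bytes
41,386,752 / 1,000,000 = 41.387 MB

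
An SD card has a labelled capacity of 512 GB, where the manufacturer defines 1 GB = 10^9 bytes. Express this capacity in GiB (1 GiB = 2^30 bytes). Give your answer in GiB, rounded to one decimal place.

512 GB = 512 × 10^9 bytes = 512,000,000,000 bytes
1 GiB = 2^30 bytes = 1,073,741,824 bytes
512,000,000,000 / 1,073,741,824 = 476.8 GiB

476.8 GiB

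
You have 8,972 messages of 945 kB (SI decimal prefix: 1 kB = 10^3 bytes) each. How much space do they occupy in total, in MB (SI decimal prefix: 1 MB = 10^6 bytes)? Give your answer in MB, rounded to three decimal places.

Total = 8,972 × 945 kB = 8,478,540 kB
= 8,478,540 × 1,000 bytes = 8,478,540,000 bytes
1 MB = 1,000,000 bytes
8,478,540,000 / 1,000,000 = 8,478.540 MB

8,478.540 MB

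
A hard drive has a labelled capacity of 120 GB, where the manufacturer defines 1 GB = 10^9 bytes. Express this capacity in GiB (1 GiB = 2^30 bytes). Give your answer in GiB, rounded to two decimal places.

111.76 GiB

120 GB × 1,000,000,000 bytes/GB = 120,000,000,000 bytes
1 GiB = 2^30 bytes = 1,073,741,824 bytes
120,000,000,000 / 1,073,741,824 = 111.76 GiB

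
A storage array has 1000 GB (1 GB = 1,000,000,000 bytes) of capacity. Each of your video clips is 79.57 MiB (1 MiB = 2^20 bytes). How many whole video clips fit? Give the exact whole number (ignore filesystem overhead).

11,985

Capacity: 1000 GB = 1,000,000,000,000 bytes
Per item: 79.57 MiB = 83,435,192.32 bytes
⌊1,000,000,000,000 / 83,435,192.32⌋ = 11,985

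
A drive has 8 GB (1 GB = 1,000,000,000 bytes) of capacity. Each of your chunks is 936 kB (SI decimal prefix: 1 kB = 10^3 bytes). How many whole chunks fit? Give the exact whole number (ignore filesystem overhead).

8,547

Capacity: 8 GB = 8,000,000,000 bytes
Per item: 936 kB = 936,000 bytes
⌊8,000,000,000 / 936,000⌋ = 8,547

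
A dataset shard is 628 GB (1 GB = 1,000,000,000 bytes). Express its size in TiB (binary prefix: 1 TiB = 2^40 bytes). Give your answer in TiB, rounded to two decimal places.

0.57 TiB

628 GB = 628 × 10^9 bytes = 628,000,000,000 bytes
1 TiB = 1,099,511,627,776 bytes
628,000,000,000 / 1,099,511,627,776 = 0.57 TiB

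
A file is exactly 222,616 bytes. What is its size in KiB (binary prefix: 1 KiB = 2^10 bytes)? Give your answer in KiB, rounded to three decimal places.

217.398 KiB

222,616 bytes given.
1 KiB = 1,024 bytes
222,616 / 1,024 = 217.398 KiB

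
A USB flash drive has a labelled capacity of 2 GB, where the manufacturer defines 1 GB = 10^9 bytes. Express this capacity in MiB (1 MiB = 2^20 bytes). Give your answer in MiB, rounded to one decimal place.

1,907.3 MiB

2 GB × 1,000,000,000 bytes/GB = 2,000,000,000 bytes
1 MiB = 2^20 bytes = 1,048,576 bytes
2,000,000,000 / 1,048,576 = 1,907.3 MiB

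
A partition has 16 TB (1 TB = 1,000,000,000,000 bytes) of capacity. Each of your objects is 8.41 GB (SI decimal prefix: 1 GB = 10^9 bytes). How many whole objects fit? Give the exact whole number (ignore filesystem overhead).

Capacity: 16 TB = 16,000,000,000,000 bytes
Per item: 8.41 GB = 8,410,000,000 bytes
⌊16,000,000,000,000 / 8,410,000,000⌋ = 1,902

1,902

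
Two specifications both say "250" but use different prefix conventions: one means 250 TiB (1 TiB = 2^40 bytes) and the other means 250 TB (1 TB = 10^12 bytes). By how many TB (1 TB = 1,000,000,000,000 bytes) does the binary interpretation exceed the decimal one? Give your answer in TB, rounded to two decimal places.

250 TiB = 250 × 1,099,511,627,776 = 274,877,906,944,000 bytes
250 TB = 250 × 1,000,000,000,000 = 250,000,000,000,000 bytes
difference = 24,877,906,944,000 bytes
24,877,906,944,000 / 1,000,000,000,000 = 24.88 TB

24.88 TB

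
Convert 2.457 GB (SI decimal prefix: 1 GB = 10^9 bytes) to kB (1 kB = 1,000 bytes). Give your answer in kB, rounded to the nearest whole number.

2.457 GB = 2.457 × 10^9 bytes = 2,457,000,000 bytes
1 kB = 10^3 bytes = 1,000 bytes
2,457,000,000 / 1,000 = 2,457,000 kB

2,457,000 kB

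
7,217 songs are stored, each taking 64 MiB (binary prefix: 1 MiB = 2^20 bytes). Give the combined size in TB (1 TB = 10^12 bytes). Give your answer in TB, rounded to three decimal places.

Total = 7,217 × 64 MiB = 461,888 MiB
= 461,888 × 1,048,576 bytes = 484,324,671,488 bytes
1 TB = 1,000,000,000,000 bytes
484,324,671,488 / 1,000,000,000,000 = 0.484 TB

0.484 TB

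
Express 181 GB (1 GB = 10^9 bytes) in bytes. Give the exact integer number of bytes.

181 × 1,000,000,000 = 181,000,000,000 bytes  (1 GB = 10^9 bytes)

181,000,000,000 bytes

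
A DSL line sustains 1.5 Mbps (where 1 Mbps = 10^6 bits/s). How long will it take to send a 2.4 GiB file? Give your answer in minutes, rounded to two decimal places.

2.4 GiB = 2,576,980,377.6 bytes = 20,615,843,020.8 bits
1.5 Mbps = 1,500,000 bits/s
time = 20,615,843,020.8 / 1,500,000 = 13,743.895 s
13,743.895 s / 60 = 229.06 minutes

229.06 minutes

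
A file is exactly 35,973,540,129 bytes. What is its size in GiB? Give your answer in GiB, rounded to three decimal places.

35,973,540,129 bytes given.
1 GiB = 2^30 bytes = 1,073,741,824 bytes
35,973,540,129 / 1,073,741,824 = 33.503 GiB

33.503 GiB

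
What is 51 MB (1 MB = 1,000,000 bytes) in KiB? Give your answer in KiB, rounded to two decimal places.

49,804.69 KiB

51 MB = 51 × 10^6 bytes = 51,000,000 bytes
1 KiB = 1,024 bytes
51,000,000 / 1,024 = 49,804.69 KiB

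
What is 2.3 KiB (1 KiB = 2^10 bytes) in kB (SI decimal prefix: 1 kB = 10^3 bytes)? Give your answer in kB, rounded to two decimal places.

2.3 KiB × 1,024 bytes/KiB = 2,355.2 bytes
1 kB = 10^3 bytes = 1,000 bytes
2,355.2 / 1,000 = 2.36 kB

2.36 kB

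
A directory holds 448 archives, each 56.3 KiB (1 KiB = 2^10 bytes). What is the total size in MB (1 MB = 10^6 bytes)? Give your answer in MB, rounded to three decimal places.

25.828 MB

Total = 448 × 56.3 KiB = 25222.4 KiB
= 25222.4 × 1,024 bytes = 25,827,737.6 bytes
1 MB = 1,000,000 bytes
25,827,737.6 / 1,000,000 = 25.828 MB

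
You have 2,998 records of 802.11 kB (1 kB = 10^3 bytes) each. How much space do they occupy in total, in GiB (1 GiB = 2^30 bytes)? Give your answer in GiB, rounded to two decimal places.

2.24 GiB

Total = 2,998 × 802.11 kB = 2404725.78 kB
= 2404725.78 × 1,000 bytes = 2,404,725,780 bytes
1 GiB = 1,073,741,824 bytes
2,404,725,780 / 1,073,741,824 = 2.24 GiB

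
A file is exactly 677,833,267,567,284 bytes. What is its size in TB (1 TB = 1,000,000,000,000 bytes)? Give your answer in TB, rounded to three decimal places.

677.833 TB

677,833,267,567,284 bytes given.
1 TB = 10^12 bytes = 1,000,000,000,000 bytes
677,833,267,567,284 / 1,000,000,000,000 = 677.833 TB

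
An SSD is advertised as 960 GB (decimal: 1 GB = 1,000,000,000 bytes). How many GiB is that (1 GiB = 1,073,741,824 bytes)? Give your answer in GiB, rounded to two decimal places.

894.07 GiB

960 GB × 1,000,000,000 bytes/GB = 960,000,000,000 bytes
1 GiB = 1,073,741,824 bytes
960,000,000,000 / 1,073,741,824 = 894.07 GiB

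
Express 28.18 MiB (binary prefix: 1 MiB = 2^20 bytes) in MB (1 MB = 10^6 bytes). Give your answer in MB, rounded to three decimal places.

28.18 MiB × 1,048,576 bytes/MiB = 29,548,871.68 bytes
1 MB = 1,000,000 bytes
29,548,871.68 / 1,000,000 = 29.549 MB

29.549 MB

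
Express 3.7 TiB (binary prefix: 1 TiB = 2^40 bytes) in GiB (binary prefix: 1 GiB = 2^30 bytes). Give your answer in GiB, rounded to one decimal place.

3,788.8 GiB

3.7 TiB = 3.7 × 2^40 bytes = 4,068,193,022,771.2 bytes
1 GiB = 2^30 bytes = 1,073,741,824 bytes
4,068,193,022,771.2 / 1,073,741,824 = 3,788.8 GiB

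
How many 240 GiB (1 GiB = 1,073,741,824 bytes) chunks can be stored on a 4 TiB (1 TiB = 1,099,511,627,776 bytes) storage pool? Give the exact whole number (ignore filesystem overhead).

Capacity: 4 TiB = 4,398,046,511,104 bytes
Per item: 240 GiB = 257,698,037,760 bytes
⌊4,398,046,511,104 / 257,698,037,760⌋ = 17

17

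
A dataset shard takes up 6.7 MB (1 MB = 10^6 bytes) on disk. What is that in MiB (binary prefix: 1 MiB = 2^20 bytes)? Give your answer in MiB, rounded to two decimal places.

6.39 MiB

6.7 MB × 1,000,000 bytes/MB = 6,700,000 bytes
1 MiB = 1,048,576 bytes
6,700,000 / 1,048,576 = 6.39 MiB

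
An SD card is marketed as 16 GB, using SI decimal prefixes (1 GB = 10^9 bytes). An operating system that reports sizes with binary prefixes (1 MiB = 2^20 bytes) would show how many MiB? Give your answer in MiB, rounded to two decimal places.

15,258.79 MiB

16 GB = 16 × 10^9 bytes = 16,000,000,000 bytes
1 MiB = 2^20 bytes = 1,048,576 bytes
16,000,000,000 / 1,048,576 = 15,258.79 MiB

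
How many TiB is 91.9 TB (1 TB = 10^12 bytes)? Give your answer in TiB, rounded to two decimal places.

83.58 TiB

91.9 TB = 91.9 × 10^12 bytes = 91,900,000,000,000 bytes
1 TiB = 2^40 bytes = 1,099,511,627,776 bytes
91,900,000,000,000 / 1,099,511,627,776 = 83.58 TiB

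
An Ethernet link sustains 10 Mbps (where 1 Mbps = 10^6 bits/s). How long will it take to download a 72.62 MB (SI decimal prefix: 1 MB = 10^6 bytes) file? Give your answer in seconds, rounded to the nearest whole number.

58 seconds

72.62 MB = 72,620,000 bytes = 580,960,000 bits
10 Mbps = 10,000,000 bits/s
time = 580,960,000 / 10,000,000 = 58 s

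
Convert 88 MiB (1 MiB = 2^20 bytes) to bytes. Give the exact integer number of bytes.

88 × 1,048,576 = 92,274,688 bytes  (1 MiB = 2^20 bytes)

92,274,688 bytes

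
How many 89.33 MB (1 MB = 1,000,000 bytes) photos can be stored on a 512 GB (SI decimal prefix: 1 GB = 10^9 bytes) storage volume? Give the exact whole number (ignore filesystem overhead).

5,731

Capacity: 512 GB = 512,000,000,000 bytes
Per item: 89.33 MB = 89,330,000 bytes
⌊512,000,000,000 / 89,330,000⌋ = 5,731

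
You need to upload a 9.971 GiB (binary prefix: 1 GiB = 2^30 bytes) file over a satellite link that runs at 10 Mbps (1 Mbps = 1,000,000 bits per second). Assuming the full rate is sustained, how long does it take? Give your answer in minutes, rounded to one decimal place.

9.971 GiB = 10,706,279,727.104 bytes = 85,650,237,816.832 bits
10 Mbps = 10,000,000 bits/s
time = 85,650,237,816.832 / 10,000,000 = 8,565.02 s
8,565.02 s / 60 = 142.8 minutes

142.8 minutes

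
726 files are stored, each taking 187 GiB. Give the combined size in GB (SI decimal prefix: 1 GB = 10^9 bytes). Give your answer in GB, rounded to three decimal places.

145,773.338 GB

Total = 726 × 187 GiB = 135,762 GiB
= 135,762 × 1,073,741,824 bytes = 145,773,337,509,888 bytes
1 GB = 1,000,000,000 bytes
145,773,337,509,888 / 1,000,000,000 = 145,773.338 GB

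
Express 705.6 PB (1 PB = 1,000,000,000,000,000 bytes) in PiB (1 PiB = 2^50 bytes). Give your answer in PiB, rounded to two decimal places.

705.6 PB = 705.6 × 10^15 bytes = 705,600,000,000,000,000 bytes
1 PiB = 2^50 bytes = 1,125,899,906,842,624 bytes
705,600,000,000,000,000 / 1,125,899,906,842,624 = 626.70 PiB

626.70 PiB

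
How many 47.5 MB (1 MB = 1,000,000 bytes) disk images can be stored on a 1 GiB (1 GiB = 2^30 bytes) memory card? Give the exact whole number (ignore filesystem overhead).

Capacity: 1 GiB = 1,073,741,824 bytes
Per item: 47.5 MB = 47,500,000 bytes
⌊1,073,741,824 / 47,500,000⌋ = 22

22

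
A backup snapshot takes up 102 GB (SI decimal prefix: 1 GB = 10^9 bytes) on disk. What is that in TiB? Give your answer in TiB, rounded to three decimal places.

0.093 TiB

102 GB = 102 × 10^9 bytes = 102,000,000,000 bytes
1 TiB = 1,099,511,627,776 bytes
102,000,000,000 / 1,099,511,627,776 = 0.093 TiB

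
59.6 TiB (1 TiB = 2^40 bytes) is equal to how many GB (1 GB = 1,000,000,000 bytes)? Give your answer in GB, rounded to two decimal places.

65,530.89 GB

59.6 TiB = 59.6 × 2^40 bytes = 65,530,893,015,449.6 bytes
1 GB = 10^9 bytes = 1,000,000,000 bytes
65,530,893,015,449.6 / 1,000,000,000 = 65,530.89 GB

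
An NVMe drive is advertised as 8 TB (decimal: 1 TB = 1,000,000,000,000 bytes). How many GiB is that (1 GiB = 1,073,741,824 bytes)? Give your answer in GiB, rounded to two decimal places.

8 TB × 1,000,000,000,000 bytes/TB = 8,000,000,000,000 bytes
1 GiB = 1,073,741,824 bytes
8,000,000,000,000 / 1,073,741,824 = 7,450.58 GiB

7,450.58 GiB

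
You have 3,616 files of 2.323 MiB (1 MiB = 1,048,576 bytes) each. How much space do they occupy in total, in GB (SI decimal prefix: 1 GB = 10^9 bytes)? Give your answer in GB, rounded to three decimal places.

8.808 GB

Total = 3,616 × 2.323 MiB = 8399.968 MiB
= 8399.968 × 1,048,576 bytes = 8,808,004,845.568 bytes
1 GB = 1,000,000,000 bytes
8,808,004,845.568 / 1,000,000,000 = 8.808 GB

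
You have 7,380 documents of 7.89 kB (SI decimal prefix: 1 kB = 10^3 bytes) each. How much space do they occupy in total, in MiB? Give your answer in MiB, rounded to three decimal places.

55.531 MiB

Total = 7,380 × 7.89 kB = 58228.2 kB
= 58228.2 × 1,000 bytes = 58,228,200 bytes
1 MiB = 1,048,576 bytes
58,228,200 / 1,048,576 = 55.531 MiB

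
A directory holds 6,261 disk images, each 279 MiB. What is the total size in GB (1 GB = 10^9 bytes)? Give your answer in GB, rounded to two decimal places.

Total = 6,261 × 279 MiB = 1,746,819 MiB
= 1,746,819 × 1,048,576 bytes = 1,831,672,479,744 bytes
1 GB = 1,000,000,000 bytes
1,831,672,479,744 / 1,000,000,000 = 1,831.67 GB

1,831.67 GB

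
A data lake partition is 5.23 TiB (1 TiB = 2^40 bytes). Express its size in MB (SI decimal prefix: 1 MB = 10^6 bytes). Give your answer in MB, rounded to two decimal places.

5,750,445.81 MB

5.23 TiB = 5.23 × 2^40 bytes = 5,750,445,813,268.48 bytes
1 MB = 1,000,000 bytes
5,750,445,813,268.48 / 1,000,000 = 5,750,445.81 MB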